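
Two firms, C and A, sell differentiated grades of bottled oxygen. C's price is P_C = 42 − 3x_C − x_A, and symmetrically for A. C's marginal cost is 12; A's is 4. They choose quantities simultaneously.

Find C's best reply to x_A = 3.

4.5

Firm C's profit: π = x_C(42 − 3x_C − x_A) − 12x_C.
∂π/∂x_C = 30 − 6x_C − x_A = 0 ⇒ x_C = 5 − (1/6)x_A.
At x_A = 3: x_C = 5 − (1/6)·3 = 4.5.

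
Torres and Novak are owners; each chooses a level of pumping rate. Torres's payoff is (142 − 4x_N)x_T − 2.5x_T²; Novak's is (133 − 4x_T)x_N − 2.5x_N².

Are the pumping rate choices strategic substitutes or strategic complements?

strategic substitutes

Expanding Torres's payoff: 142x_T − 4x_Nx_T − 2.5x_T².
∂π/∂x_T = 142 − 4x_N − 5x_T = 0, so x_T = 28.4 − 0.8x_N.
The best-response slope dx_T/dx_N = −0.8 < 0: the reaction function is downward-sloping, so the choices are strategic substitutes.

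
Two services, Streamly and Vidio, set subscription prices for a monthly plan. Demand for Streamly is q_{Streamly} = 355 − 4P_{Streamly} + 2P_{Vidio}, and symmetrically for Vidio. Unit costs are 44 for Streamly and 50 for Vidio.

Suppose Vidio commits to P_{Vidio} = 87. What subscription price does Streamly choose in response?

88.125

Streamly's profit: π = (P_{Streamly} − 44)(355 − 4P_{Streamly} + 2P_{Vidio}).
∂π/∂P_{Streamly} = 531 − 8P_{Streamly} + 2P_{Vidio} = 0 ⇒ P_{Streamly} = 66.375 + 0.25P_{Vidio}.
At P_{Vidio} = 87: P_{Streamly} = 66.375 + 0.25·87 = 88.125.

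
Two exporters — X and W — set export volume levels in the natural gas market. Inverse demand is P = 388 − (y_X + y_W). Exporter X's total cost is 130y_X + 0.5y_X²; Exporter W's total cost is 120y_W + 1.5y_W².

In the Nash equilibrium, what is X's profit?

7993.5

Exporter X's profit: π = y_X(388 − (y_X + y_W)) − 130y_X − 0.5y_X².
∂π/∂y_X = 258 − 3y_X − y_W = 0, so y_X = 86 − (1/3)y_W.
For W: ∂π/∂y_W = 268 − 5y_W − y_X = 0 ⇒ y_W = 53.6 − 0.2y_X.
Substituting the second reaction function into the first: y_X = 86 − (1/3)(53.6 − 0.2y_X), which gives (14/15)y_X = 1022/15 ⇒ y_X = 73.
Then y_W = 53.6 − 0.2·73 = 39.
Price P = 388 − 112 = 276.
X's profit: (276 − 130)·73 − 0.5(73)² = 7993.5.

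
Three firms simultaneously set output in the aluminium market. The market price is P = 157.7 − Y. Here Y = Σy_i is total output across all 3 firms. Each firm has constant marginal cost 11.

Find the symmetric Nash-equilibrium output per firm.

36.675

A representative firm's profit is π_i = y_i(157.7 − Y) − 11y_i, with Y = y_i + Σ_{j≠i} y_j.
First-order condition: 146.7 − 2y_i − Σ_{j≠i} y_j = 0.
Imposing symmetry (y_j = y for all j) turns Σ_{j≠i} y_j into 2y, so 146.7 = 4y and y = 36.675.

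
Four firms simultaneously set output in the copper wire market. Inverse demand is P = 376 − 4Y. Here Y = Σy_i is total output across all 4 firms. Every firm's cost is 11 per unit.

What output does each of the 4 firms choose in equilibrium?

A representative firm's profit is π_i = y_i(376 − 4Y) − 11y_i, with Y = y_i + Σ_{j≠i} y_j.
First-order condition: 365 − 8y_i − 4Σ_{j≠i} y_j = 0.
With identical firms, set every y_j = y: then 365 − 8y − 12y = 0, i.e. y = 365/20 = 18.25.

18.25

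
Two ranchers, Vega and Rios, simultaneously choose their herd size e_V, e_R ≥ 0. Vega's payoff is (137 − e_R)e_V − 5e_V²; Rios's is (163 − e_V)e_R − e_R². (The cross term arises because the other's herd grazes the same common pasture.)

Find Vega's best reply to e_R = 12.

12.5

Expanding Vega's payoff: 137e_V − e_Re_V − 5e_V².
∂π/∂e_V = 137 − e_R − 10e_V = 0, so e_V = 13.7 − 0.1e_R.
At e_R = 12: e_V = 13.7 − 0.1·12 = 12.5.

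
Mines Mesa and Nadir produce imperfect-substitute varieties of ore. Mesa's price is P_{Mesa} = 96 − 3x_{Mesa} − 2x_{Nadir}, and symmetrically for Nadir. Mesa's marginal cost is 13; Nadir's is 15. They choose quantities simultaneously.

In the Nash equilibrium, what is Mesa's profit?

Mine Mesa's profit: π = x_{Mesa}(96 − 3x_{Mesa} − 2x_{Nadir}) − 13x_{Mesa}.
∂π/∂x_{Mesa} = 83 − 6x_{Mesa} − 2x_{Nadir} = 0 ⇒ x_{Mesa} = 83/6 − (1/3)x_{Nadir}.
Similarly x_{Nadir} = 13.5 − (1/3)x_{Mesa}.
Substituting the second reaction function into the first: x_{Mesa} = 83/6 − (1/3)(13.5 − (1/3)x_{Mesa}), which gives (8/9)x_{Mesa} = 28/3 ⇒ x_{Mesa} = 10.5.
Then x_{Nadir} = 13.5 − (1/3)·10.5 = 10.
P_{Mesa} = 96 − 3·10.5 − 2·10 = 44.5.
Profit = (44.5 − 13)·10.5 = 330.75.

330.75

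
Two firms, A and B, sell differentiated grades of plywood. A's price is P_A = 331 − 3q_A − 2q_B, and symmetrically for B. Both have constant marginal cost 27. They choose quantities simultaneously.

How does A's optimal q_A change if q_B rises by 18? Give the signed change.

Firm A's profit: π = q_A(331 − 3q_A − 2q_B) − 27q_A.
∂π/∂q_A = 304 − 6q_A − 2q_B = 0 ⇒ q_A = 152/3 − (1/3)q_B.
The reaction-function slope is −1/3, so an 18-unit rise in q_B moves q_A by −1/3 × 18 = −6. A's best response falls — the actions are strategic substitutes.

-6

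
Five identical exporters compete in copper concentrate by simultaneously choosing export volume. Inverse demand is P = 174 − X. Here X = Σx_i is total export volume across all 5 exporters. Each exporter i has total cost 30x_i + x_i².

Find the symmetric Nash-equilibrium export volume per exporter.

A representative exporter's profit is π_i = x_i(174 − X) − 30x_i − x_i², with X = x_i + Σ_{j≠i} x_j.
First-order condition: 144 − 4x_i − Σ_{j≠i} x_j = 0.
In a symmetric equilibrium every exporter chooses the same x, so Σ_{j≠i} x_j = 4x. The condition becomes 144 − 8x = 0, giving x = 144/8 = 18.

18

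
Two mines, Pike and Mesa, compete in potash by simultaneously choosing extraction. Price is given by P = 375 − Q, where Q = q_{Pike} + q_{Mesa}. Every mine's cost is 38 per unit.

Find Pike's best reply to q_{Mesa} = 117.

110

Mine Pike's profit: π = q_{Pike}(375 − (q_{Pike} + q_{Mesa})) − 38q_{Pike}.
∂π/∂q_{Pike} = 337 − 2q_{Pike} − q_{Mesa} = 0, so q_{Pike} = 168.5 − 0.5q_{Mesa}.
At q_{Mesa} = 117: q_{Pike} = 168.5 − 0.5·117 = 110.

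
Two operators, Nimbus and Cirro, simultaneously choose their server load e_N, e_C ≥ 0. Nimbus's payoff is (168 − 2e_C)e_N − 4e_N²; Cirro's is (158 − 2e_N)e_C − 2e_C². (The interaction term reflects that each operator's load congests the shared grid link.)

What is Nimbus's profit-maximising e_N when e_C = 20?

Expanding Nimbus's payoff: 168e_N − 2e_Ce_N − 4e_N².
∂π/∂e_N = 168 − 2e_C − 8e_N = 0, so e_N = 21 − 0.25e_C.
At e_C = 20: e_N = 21 − 0.25·20 = 16.

16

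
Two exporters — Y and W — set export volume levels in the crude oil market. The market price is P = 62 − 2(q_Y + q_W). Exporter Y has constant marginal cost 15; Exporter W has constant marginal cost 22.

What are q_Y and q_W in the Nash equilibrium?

9, 5.5

Exporter Y's profit: π = q_Y(62 − 2(q_Y + q_W)) − 15q_Y.
∂π/∂q_Y = 47 − 4q_Y − 2q_W = 0, so q_Y = 11.75 − 0.5q_W.
By the same steps for W: q_W = 10 − 0.5q_Y.
Plugging q_W into Y's best response: q_Y = 11.75 − 0.5(10 − 0.5q_Y) ⇒ 0.75q_Y = 6.75, so q_Y = 9.
Then q_W = 10 − 0.5·9 = 5.5.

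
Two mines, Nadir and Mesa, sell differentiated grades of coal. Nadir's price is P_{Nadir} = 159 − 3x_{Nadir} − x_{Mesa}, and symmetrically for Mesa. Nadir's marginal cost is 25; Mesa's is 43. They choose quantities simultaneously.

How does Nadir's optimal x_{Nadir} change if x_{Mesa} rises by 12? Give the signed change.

-2

Mine Nadir's profit: π = x_{Nadir}(159 − 3x_{Nadir} − x_{Mesa}) − 25x_{Nadir}.
∂π/∂x_{Nadir} = 134 − 6x_{Nadir} − x_{Mesa} = 0 ⇒ x_{Nadir} = 67/3 − (1/6)x_{Mesa}.
The reaction-function slope is −1/6, so a 12-unit rise in x_{Mesa} moves x_{Nadir} by −1/6 × 12 = −2. Nadir's best response falls — the actions are strategic substitutes.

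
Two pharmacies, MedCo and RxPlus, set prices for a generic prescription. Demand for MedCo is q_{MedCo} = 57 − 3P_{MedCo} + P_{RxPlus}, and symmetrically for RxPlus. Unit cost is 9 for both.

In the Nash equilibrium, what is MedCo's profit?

182.52

MedCo's profit: π = (P_{MedCo} − 9)(57 − 3P_{MedCo} + P_{RxPlus}).
∂π/∂P_{MedCo} = 84 − 6P_{MedCo} + P_{RxPlus} = 0 ⇒ P_{MedCo} = 14 + (1/6)P_{RxPlus}.
The game is symmetric, so in equilibrium P_{RxPlus} = P_{MedCo}: the reaction function gives (5/6)P_{MedCo} = 14, hence P_{MedCo} = 16.8.
q_{MedCo} = 57 − 3·16.8 + 16.8 = 23.4.
Profit = (16.8 − 9)·23.4 = 182.52.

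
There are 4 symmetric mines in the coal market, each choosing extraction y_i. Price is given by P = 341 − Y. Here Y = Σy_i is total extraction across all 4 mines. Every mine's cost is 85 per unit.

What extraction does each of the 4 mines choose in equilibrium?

51.2

A representative mine's profit is π_i = y_i(341 − Y) − 85y_i, with Y = y_i + Σ_{j≠i} y_j.
First-order condition: 256 − 2y_i − Σ_{j≠i} y_j = 0.
Imposing symmetry (y_j = y for all j) turns Σ_{j≠i} y_j into 3y, so 256 = 5y and y = 51.2.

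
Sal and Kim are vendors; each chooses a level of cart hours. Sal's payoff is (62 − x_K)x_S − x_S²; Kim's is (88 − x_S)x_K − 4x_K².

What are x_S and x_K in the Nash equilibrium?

Expanding Sal's payoff: 62x_S − x_Kx_S − x_S².
∂π/∂x_S = 62 − x_K − 2x_S = 0, so x_S = 31 − 0.5x_K.
Likewise for Kim: x_K = 11 − 0.125x_S.
Plugging x_K into Sal's best response: x_S = 31 − 0.5(11 − 0.125x_S) ⇒ 0.9375x_S = 25.5, so x_S = 27.2.
Then x_K = 11 − 0.125·27.2 = 7.6.

27.2, 7.6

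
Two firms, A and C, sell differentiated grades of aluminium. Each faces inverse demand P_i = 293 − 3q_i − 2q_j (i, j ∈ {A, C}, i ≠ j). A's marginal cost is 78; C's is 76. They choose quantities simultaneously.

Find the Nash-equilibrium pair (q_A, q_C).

Firm A's profit: π = q_A(293 − 3q_A − 2q_C) − 78q_A.
∂π/∂q_A = 215 − 6q_A − 2q_C = 0 ⇒ q_A = 215/6 − (1/3)q_C.
Similarly q_C = 217/6 − (1/3)q_A.
Plugging q_C into A's best response: q_A = 215/6 − (1/3)(217/6 − (1/3)q_A) ⇒ (8/9)q_A = 214/9, so q_A = 26.75.
Then q_C = 217/6 − (1/3)·26.75 = 27.25.

26.75, 27.25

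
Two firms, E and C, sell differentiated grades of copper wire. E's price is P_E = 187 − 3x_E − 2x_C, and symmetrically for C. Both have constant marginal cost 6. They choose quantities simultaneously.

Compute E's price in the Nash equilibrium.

Firm E's profit: π = x_E(187 − 3x_E − 2x_C) − 6x_E.
∂π/∂x_E = 181 − 6x_E − 2x_C = 0 ⇒ x_E = 181/6 − (1/3)x_C.
By symmetry x_C = x_E; substituting into the reaction function, (4/3)x_E = 181/6 and x_E = 22.625.
P_E = 187 − 3·22.625 − 2·22.625 = 73.875.

73.875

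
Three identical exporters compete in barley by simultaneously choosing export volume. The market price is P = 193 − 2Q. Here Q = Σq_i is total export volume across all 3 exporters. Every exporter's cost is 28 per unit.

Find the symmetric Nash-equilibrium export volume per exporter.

A representative exporter's profit is π_i = q_i(193 − 2Q) − 28q_i, with Q = q_i + Σ_{j≠i} q_j.
First-order condition: 165 − 4q_i − 2Σ_{j≠i} q_j = 0.
With identical exporters, set every q_j = q: then 165 − 4q − 4q = 0, i.e. q = 165/8 = 20.625.

20.625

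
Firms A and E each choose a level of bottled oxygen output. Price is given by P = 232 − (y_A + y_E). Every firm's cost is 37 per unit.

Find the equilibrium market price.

102

Firm A's profit: π = y_A(232 − (y_A + y_E)) − 37y_A.
∂π/∂y_A = 195 − 2y_A − y_E = 0, so y_A = 97.5 − 0.5y_E.
Setting y_A = y_E in the reaction function: y_A = 97.5 − 0.5y_A, so y_A = 97.5 / 1.5 = 65.
Equilibrium price: P = 232 − 130 = 102.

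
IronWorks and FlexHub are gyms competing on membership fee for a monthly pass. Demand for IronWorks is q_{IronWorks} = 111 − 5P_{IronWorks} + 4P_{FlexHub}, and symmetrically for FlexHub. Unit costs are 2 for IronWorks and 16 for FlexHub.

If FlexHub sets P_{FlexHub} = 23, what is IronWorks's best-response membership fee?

21.3

IronWorks's profit: π = (P_{IronWorks} − 2)(111 − 5P_{IronWorks} + 4P_{FlexHub}).
∂π/∂P_{IronWorks} = 121 − 10P_{IronWorks} + 4P_{FlexHub} = 0 ⇒ P_{IronWorks} = 12.1 + 0.4P_{FlexHub}.
At P_{FlexHub} = 23: P_{IronWorks} = 12.1 + 0.4·23 = 21.3.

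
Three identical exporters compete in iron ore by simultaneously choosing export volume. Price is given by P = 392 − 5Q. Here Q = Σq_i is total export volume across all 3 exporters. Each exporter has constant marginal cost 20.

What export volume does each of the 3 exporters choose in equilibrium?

A representative exporter's profit is π_i = q_i(392 − 5Q) − 20q_i, with Q = q_i + Σ_{j≠i} q_j.
First-order condition: 372 − 10q_i − 5Σ_{j≠i} q_j = 0.
Imposing symmetry (q_j = q for all j) turns Σ_{j≠i} q_j into 2q, so 372 = 20q and q = 18.6.

18.6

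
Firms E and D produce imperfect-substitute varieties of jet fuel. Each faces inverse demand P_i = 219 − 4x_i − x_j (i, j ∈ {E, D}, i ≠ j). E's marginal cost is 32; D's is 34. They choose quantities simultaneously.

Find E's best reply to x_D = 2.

23.125

Firm E's profit: π = x_E(219 − 4x_E − x_D) − 32x_E.
∂π/∂x_E = 187 − 8x_E − x_D = 0 ⇒ x_E = 23.375 − 0.125x_D.
At x_D = 2: x_E = 23.375 − 0.125·2 = 23.125.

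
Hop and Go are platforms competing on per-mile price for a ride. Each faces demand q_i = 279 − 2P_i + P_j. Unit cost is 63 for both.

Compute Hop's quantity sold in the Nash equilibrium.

144

Hop's profit: π = (P_{Hop} − 63)(279 − 2P_{Hop} + P_{Go}).
∂π/∂P_{Hop} = 405 − 4P_{Hop} + P_{Go} = 0 ⇒ P_{Hop} = 101.25 + 0.25P_{Go}.
Setting P_{Hop} = P_{Go} in the reaction function: P_{Hop} = 101.25 + 0.25P_{Hop}, so P_{Hop} = 101.25 / 0.75 = 135.
q_{Hop} = 279 − 2·135 + 135 = 144.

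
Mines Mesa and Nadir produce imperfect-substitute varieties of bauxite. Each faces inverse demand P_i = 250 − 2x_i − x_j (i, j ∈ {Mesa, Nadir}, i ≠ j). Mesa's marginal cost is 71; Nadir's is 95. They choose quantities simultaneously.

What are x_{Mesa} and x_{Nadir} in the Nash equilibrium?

Mine Mesa's profit: π = x_{Mesa}(250 − 2x_{Mesa} − x_{Nadir}) − 71x_{Mesa}.
∂π/∂x_{Mesa} = 179 − 4x_{Mesa} − x_{Nadir} = 0 ⇒ x_{Mesa} = 44.75 − 0.25x_{Nadir}.
Similarly x_{Nadir} = 38.75 − 0.25x_{Mesa}.
Plugging x_{Nadir} into Mesa's best response: x_{Mesa} = 44.75 − 0.25(38.75 − 0.25x_{Mesa}) ⇒ 0.9375x_{Mesa} = 35.0625, so x_{Mesa} = 37.4.
Then x_{Nadir} = 38.75 − 0.25·37.4 = 29.4.

37.4, 29.4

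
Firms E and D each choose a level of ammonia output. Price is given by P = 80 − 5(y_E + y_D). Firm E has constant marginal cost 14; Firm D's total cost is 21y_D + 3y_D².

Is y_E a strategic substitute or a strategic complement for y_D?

Firm E's profit: π = y_E(80 − 5(y_E + y_D)) − 14y_E.
∂π/∂y_E = 66 − 10y_E − 5y_D = 0, so y_E = 6.6 − 0.5y_D.
The best-response slope dy_E/dy_D = −0.5 < 0: the reaction function is downward-sloping, so the choices are strategic substitutes.

strategic substitutes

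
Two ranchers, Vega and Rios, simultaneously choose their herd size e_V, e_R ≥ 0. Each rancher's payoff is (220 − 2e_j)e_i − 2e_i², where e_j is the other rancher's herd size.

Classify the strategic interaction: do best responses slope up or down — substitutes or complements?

Vega's payoff is (220 − 2e_R)e_V − 2e_V².
∂π/∂e_V = 220 − 2e_R − 4e_V = 0, so e_V = 55 − 0.5e_R.
The best-response slope de_V/de_R = −0.5 < 0: the reaction function is downward-sloping, so the choices are strategic substitutes.

strategic substitutes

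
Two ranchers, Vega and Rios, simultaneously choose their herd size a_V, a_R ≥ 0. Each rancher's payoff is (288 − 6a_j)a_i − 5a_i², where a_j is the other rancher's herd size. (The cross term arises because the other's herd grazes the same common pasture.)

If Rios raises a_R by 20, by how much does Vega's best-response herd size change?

Vega's payoff is (288 − 6a_R)a_V − 5a_V².
∂π/∂a_V = 288 − 6a_R − 10a_V = 0, so a_V = 28.8 − 0.6a_R.
The reaction-function slope is −0.6, so a 20-unit rise in a_R moves a_V by −0.6 × 20 = −12. Vega's best response falls — the actions are strategic substitutes.

-12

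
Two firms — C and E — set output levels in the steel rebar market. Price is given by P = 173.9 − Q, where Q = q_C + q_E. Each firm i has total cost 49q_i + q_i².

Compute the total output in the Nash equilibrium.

49.96

Firm C's profit: π = q_C(173.9 − (q_C + q_E)) − 49q_C − q_C².
∂π/∂q_C = 124.9 − 4q_C − q_E = 0, so q_C = 31.225 − 0.25q_E.
Setting q_C = q_E in the reaction function: q_C = 31.225 − 0.25q_C, so q_C = 31.225 / 1.25 = 24.98.
Total output: 24.98 + 24.98 = 49.96.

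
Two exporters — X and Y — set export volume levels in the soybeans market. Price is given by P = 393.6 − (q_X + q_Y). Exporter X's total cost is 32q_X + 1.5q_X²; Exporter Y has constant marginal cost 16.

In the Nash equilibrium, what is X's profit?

3686.4

Exporter X's profit: π = q_X(393.6 − (q_X + q_Y)) − 32q_X − 1.5q_X².
∂π/∂q_X = 361.6 − 5q_X − q_Y = 0, so q_X = 72.32 − 0.2q_Y.
For Y: ∂π/∂q_Y = 377.6 − 2q_Y − q_X = 0 ⇒ q_Y = 188.8 − 0.5q_X.
Plugging q_Y into X's best response: q_X = 72.32 − 0.2(188.8 − 0.5q_X) ⇒ 0.9q_X = 34.56, so q_X = 38.4.
Then q_Y = 188.8 − 0.5·38.4 = 169.6.
Price P = 393.6 − 208 = 185.6.
X's profit: (185.6 − 32)·38.4 − 1.5(38.4)² = 3686.4.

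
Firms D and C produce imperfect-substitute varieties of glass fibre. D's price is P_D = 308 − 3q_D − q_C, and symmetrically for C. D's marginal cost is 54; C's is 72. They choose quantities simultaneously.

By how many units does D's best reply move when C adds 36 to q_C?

-6

Firm D's profit: π = q_D(308 − 3q_D − q_C) − 54q_D.
∂π/∂q_D = 254 − 6q_D − q_C = 0 ⇒ q_D = 127/3 − (1/6)q_C.
The reaction-function slope is −1/6, so a 36-unit rise in q_C moves q_D by −1/6 × 36 = −6. D's best response falls — the actions are strategic substitutes.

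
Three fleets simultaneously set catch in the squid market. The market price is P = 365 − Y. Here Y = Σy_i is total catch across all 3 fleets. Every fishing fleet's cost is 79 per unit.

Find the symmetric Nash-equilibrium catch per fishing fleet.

71.5

A representative fishing fleet's profit is π_i = y_i(365 − Y) − 79y_i, with Y = y_i + Σ_{j≠i} y_j.
First-order condition: 286 − 2y_i − Σ_{j≠i} y_j = 0.
Imposing symmetry (y_j = y for all j) turns Σ_{j≠i} y_j into 2y, so 286 = 4y and y = 71.5.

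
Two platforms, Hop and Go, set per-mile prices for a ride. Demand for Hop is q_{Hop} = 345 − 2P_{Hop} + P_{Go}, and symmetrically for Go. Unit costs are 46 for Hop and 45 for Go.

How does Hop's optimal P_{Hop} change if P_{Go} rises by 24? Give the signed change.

6

Hop's profit: π = (P_{Hop} − 46)(345 − 2P_{Hop} + P_{Go}).
∂π/∂P_{Hop} = 437 − 4P_{Hop} + P_{Go} = 0 ⇒ P_{Hop} = 109.25 + 0.25P_{Go}.
The reaction-function slope is 0.25, so a 24-unit rise in P_{Go} moves P_{Hop} by 0.25 × 24 = 6. Hop's best response rises — the actions are strategic complements.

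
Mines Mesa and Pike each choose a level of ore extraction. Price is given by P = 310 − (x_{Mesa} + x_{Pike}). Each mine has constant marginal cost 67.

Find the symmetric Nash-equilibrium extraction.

81

Mine Mesa's profit: π = x_{Mesa}(310 − (x_{Mesa} + x_{Pike})) − 67x_{Mesa}.
∂π/∂x_{Mesa} = 243 − 2x_{Mesa} − x_{Pike} = 0, so x_{Mesa} = 121.5 − 0.5x_{Pike}.
Setting x_{Mesa} = x_{Pike} in the reaction function: x_{Mesa} = 121.5 − 0.5x_{Mesa}, so x_{Mesa} = 121.5 / 1.5 = 81.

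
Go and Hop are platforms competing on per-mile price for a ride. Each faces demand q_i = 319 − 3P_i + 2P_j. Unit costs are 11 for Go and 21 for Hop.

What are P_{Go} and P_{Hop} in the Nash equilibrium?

Go's profit: π = (P_{Go} − 11)(319 − 3P_{Go} + 2P_{Hop}).
∂π/∂P_{Go} = 352 − 6P_{Go} + 2P_{Hop} = 0 ⇒ P_{Go} = 176/3 + (1/3)P_{Hop}.
Similarly P_{Hop} = 191/3 + (1/3)P_{Go}.
Plugging P_{Hop} into Go's best response: P_{Go} = 176/3 + (1/3)(191/3 + (1/3)P_{Go}) ⇒ (8/9)P_{Go} = 719/9, so P_{Go} = 89.875.
Then P_{Hop} = 191/3 + (1/3)·89.875 = 93.625.

89.875, 93.625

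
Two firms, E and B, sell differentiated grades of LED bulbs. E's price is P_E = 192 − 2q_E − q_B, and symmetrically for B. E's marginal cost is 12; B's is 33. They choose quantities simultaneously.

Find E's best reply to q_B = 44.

34

Firm E's profit: π = q_E(192 − 2q_E − q_B) − 12q_E.
∂π/∂q_E = 180 − 4q_E − q_B = 0 ⇒ q_E = 45 − 0.25q_B.
At q_B = 44: q_E = 45 − 0.25·44 = 34.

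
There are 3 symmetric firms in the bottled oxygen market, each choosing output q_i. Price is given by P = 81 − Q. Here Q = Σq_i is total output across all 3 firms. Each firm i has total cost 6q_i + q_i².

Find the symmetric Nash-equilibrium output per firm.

A representative firm's profit is π_i = q_i(81 − Q) − 6q_i − q_i², with Q = q_i + Σ_{j≠i} q_j.
First-order condition: 75 − 4q_i − Σ_{j≠i} q_j = 0.
With identical firms, set every q_j = q: then 75 − 4q − 2q = 0, i.e. q = 75/6 = 12.5.

12.5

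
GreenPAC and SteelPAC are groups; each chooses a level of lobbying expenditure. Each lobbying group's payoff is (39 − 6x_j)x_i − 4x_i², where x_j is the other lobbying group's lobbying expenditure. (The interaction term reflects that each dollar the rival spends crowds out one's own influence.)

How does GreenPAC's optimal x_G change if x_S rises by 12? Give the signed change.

GreenPAC's payoff is (39 − 6x_S)x_G − 4x_G².
∂π/∂x_G = 39 − 6x_S − 8x_G = 0, so x_G = 4.875 − 0.75x_S.
The reaction-function slope is −0.75, so a 12-unit rise in x_S moves x_G by −0.75 × 12 = −9. GreenPAC's best response falls — the actions are strategic substitutes.

-9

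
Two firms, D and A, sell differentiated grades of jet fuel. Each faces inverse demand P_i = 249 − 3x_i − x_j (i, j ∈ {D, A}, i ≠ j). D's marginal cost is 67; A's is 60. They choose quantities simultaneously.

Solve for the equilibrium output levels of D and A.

Firm D's profit: π = x_D(249 − 3x_D − x_A) − 67x_D.
∂π/∂x_D = 182 − 6x_D − x_A = 0 ⇒ x_D = 91/3 − (1/6)x_A.
Similarly x_A = 31.5 − (1/6)x_D.
Solving the two reaction functions simultaneously: (1 − (−1/6)(−1/6))x_D = 91/3 − (1/6)·31.5, so (35/36)x_D = 301/12 and x_D = 25.8.
Then x_A = 31.5 − (1/6)·25.8 = 27.2.

25.8, 27.2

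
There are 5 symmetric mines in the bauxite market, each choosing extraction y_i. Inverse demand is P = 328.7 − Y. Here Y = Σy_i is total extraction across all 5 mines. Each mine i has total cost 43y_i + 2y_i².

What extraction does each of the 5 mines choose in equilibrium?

A representative mine's profit is π_i = y_i(328.7 − Y) − 43y_i − 2y_i², with Y = y_i + Σ_{j≠i} y_j.
First-order condition: 285.7 − 6y_i − Σ_{j≠i} y_j = 0.
Imposing symmetry (y_j = y for all j) turns Σ_{j≠i} y_j into 4y, so 285.7 = 10y and y = 28.57.

28.57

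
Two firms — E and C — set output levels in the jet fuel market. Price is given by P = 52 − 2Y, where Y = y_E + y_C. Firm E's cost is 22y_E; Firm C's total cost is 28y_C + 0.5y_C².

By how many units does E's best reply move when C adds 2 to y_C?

-1

Firm E's profit: π = y_E(52 − 2(y_E + y_C)) − 22y_E.
∂π/∂y_E = 30 − 4y_E − 2y_C = 0, so y_E = 7.5 − 0.5y_C.
The reaction-function slope is −0.5, so a 2-unit rise in y_C moves y_E by −0.5 × 2 = −1. E's best response falls — the actions are strategic substitutes.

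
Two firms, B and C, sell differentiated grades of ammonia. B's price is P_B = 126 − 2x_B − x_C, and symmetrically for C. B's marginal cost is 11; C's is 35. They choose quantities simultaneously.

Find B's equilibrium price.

60.2

Firm B's profit: π = x_B(126 − 2x_B − x_C) − 11x_B.
∂π/∂x_B = 115 − 4x_B − x_C = 0 ⇒ x_B = 28.75 − 0.25x_C.
Similarly x_C = 22.75 − 0.25x_B.
Substituting the second reaction function into the first: x_B = 28.75 − 0.25(22.75 − 0.25x_B), which gives 0.9375x_B = 23.0625 ⇒ x_B = 24.6.
Then x_C = 22.75 − 0.25·24.6 = 16.6.
P_B = 126 − 2·24.6 − 16.6 = 60.2.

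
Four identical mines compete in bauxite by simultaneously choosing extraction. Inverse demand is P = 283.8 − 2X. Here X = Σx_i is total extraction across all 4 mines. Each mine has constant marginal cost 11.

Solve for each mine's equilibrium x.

A representative mine's profit is π_i = x_i(283.8 − 2X) − 11x_i, with X = x_i + Σ_{j≠i} x_j.
First-order condition: 272.8 − 4x_i − 2Σ_{j≠i} x_j = 0.
Imposing symmetry (x_j = x for all j) turns Σ_{j≠i} x_j into 3x, so 272.8 = 10x and x = 27.28.

27.28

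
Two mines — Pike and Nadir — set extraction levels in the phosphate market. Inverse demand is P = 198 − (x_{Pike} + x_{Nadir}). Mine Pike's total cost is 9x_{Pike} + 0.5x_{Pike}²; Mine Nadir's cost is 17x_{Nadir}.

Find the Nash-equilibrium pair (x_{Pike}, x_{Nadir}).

Mine Pike's profit: π = x_{Pike}(198 − (x_{Pike} + x_{Nadir})) − 9x_{Pike} − 0.5x_{Pike}².
∂π/∂x_{Pike} = 189 − 3x_{Pike} − x_{Nadir} = 0, so x_{Pike} = 63 − (1/3)x_{Nadir}.
For Nadir: ∂π/∂x_{Nadir} = 181 − 2x_{Nadir} − x_{Pike} = 0 ⇒ x_{Nadir} = 90.5 − 0.5x_{Pike}.
Plugging x_{Nadir} into Pike's best response: x_{Pike} = 63 − (1/3)(90.5 − 0.5x_{Pike}) ⇒ (5/6)x_{Pike} = 197/6, so x_{Pike} = 39.4.
Then x_{Nadir} = 90.5 − 0.5·39.4 = 70.8.

39.4, 70.8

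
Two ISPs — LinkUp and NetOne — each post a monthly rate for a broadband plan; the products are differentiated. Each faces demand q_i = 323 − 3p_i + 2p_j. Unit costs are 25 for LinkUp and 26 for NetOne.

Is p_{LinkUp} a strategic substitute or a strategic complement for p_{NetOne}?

strategic complements

LinkUp's profit: π = (p_{LinkUp} − 25)(323 − 3p_{LinkUp} + 2p_{NetOne}).
∂π/∂p_{LinkUp} = 398 − 6p_{LinkUp} + 2p_{NetOne} = 0 ⇒ p_{LinkUp} = 199/3 + (1/3)p_{NetOne}.
The best-response slope dp_{LinkUp}/dp_{NetOne} = 1/3 > 0: the reaction function is upward-sloping, so the choices are strategic complements.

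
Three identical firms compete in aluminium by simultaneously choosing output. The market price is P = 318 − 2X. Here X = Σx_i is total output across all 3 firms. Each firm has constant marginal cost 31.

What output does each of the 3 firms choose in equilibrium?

A representative firm's profit is π_i = x_i(318 − 2X) − 31x_i, with X = x_i + Σ_{j≠i} x_j.
First-order condition: 287 − 4x_i − 2Σ_{j≠i} x_j = 0.
Imposing symmetry (x_j = x for all j) turns Σ_{j≠i} x_j into 2x, so 287 = 8x and x = 35.875.

35.875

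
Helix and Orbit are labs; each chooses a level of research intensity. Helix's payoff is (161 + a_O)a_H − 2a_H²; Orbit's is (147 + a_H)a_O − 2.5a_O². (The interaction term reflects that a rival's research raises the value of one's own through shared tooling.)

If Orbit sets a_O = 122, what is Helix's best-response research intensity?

70.75

Expanding Helix's payoff: 161a_H + a_Oa_H − 2a_H².
∂π/∂a_H = 161 + a_O − 4a_H = 0, so a_H = 40.25 + 0.25a_O.
At a_O = 122: a_H = 40.25 + 0.25·122 = 70.75.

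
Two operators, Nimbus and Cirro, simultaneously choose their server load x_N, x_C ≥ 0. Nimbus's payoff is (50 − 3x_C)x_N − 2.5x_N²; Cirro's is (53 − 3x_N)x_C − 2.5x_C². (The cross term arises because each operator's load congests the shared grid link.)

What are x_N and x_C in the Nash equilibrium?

5.6875, 7.1875

Expanding Nimbus's payoff: 50x_N − 3x_Cx_N − 2.5x_N².
∂π/∂x_N = 50 − 3x_C − 5x_N = 0, so x_N = 10 − 0.6x_C.
Likewise for Cirro: x_C = 10.6 − 0.6x_N.
Substituting the second reaction function into the first: x_N = 10 − 0.6(10.6 − 0.6x_N), which gives 0.64x_N = 3.64 ⇒ x_N = 5.6875.
Then x_C = 10.6 − 0.6·5.6875 = 7.1875.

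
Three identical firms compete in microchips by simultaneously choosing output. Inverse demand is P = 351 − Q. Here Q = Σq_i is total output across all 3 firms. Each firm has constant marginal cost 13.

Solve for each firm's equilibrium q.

84.5

A representative firm's profit is π_i = q_i(351 − Q) − 13q_i, with Q = q_i + Σ_{j≠i} q_j.
First-order condition: 338 − 2q_i − Σ_{j≠i} q_j = 0.
With identical firms, set every q_j = q: then 338 − 2q − 2q = 0, i.e. q = 338/4 = 84.5.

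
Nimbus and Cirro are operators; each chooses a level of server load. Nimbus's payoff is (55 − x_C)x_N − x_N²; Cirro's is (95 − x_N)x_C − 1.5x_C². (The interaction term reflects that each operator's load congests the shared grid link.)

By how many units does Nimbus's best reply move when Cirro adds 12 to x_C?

Expanding Nimbus's payoff: 55x_N − x_Cx_N − x_N².
∂π/∂x_N = 55 − x_C − 2x_N = 0, so x_N = 27.5 − 0.5x_C.
The reaction-function slope is −0.5, so a 12-unit rise in x_C moves x_N by −0.5 × 12 = −6. Nimbus's best response falls — the actions are strategic substitutes.

-6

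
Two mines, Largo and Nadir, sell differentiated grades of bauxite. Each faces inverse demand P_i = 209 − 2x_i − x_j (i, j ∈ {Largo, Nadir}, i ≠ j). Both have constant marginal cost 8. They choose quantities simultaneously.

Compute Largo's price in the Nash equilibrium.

88.4

Mine Largo's profit: π = x_{Largo}(209 − 2x_{Largo} − x_{Nadir}) − 8x_{Largo}.
∂π/∂x_{Largo} = 201 − 4x_{Largo} − x_{Nadir} = 0 ⇒ x_{Largo} = 50.25 − 0.25x_{Nadir}.
The game is symmetric, so in equilibrium x_{Nadir} = x_{Largo}: the reaction function gives 1.25x_{Largo} = 50.25, hence x_{Largo} = 40.2.
P_{Largo} = 209 − 2·40.2 − 40.2 = 88.4.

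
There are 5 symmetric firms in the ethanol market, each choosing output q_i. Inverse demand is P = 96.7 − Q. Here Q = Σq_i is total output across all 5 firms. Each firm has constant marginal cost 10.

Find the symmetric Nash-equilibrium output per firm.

A representative firm's profit is π_i = q_i(96.7 − Q) − 10q_i, with Q = q_i + Σ_{j≠i} q_j.
First-order condition: 86.7 − 2q_i − Σ_{j≠i} q_j = 0.
Imposing symmetry (q_j = q for all j) turns Σ_{j≠i} q_j into 4q, so 86.7 = 6q and q = 14.45.

14.45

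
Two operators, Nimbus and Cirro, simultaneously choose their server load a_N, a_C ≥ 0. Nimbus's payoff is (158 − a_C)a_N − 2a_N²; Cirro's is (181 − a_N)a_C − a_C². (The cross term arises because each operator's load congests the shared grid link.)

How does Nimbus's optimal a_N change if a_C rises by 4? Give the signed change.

-1

Expanding Nimbus's payoff: 158a_N − a_Ca_N − 2a_N².
∂π/∂a_N = 158 − a_C − 4a_N = 0, so a_N = 39.5 − 0.25a_C.
The reaction-function slope is −0.25, so a 4-unit rise in a_C moves a_N by −0.25 × 4 = −1. Nimbus's best response falls — the actions are strategic substitutes.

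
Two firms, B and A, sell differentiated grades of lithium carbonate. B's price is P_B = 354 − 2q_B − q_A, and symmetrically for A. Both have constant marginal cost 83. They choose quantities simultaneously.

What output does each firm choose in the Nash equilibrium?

54.2

Firm B's profit: π = q_B(354 − 2q_B − q_A) − 83q_B.
∂π/∂q_B = 271 − 4q_B − q_A = 0 ⇒ q_B = 67.75 − 0.25q_A.
Setting q_B = q_A in the reaction function: q_B = 67.75 − 0.25q_B, so q_B = 67.75 / 1.25 = 54.2.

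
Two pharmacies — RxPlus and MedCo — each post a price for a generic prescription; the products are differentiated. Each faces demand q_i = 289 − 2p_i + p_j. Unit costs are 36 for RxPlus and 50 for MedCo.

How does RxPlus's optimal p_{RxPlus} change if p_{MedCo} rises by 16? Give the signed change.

RxPlus's profit: π = (p_{RxPlus} − 36)(289 − 2p_{RxPlus} + p_{MedCo}).
∂π/∂p_{RxPlus} = 361 − 4p_{RxPlus} + p_{MedCo} = 0 ⇒ p_{RxPlus} = 90.25 + 0.25p_{MedCo}.
The reaction-function slope is 0.25, so a 16-unit rise in p_{MedCo} moves p_{RxPlus} by 0.25 × 16 = 4. RxPlus's best response rises — the actions are strategic complements.

4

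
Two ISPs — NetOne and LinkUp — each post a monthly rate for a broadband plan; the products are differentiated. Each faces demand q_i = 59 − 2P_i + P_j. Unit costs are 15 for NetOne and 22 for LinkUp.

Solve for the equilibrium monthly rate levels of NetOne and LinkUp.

NetOne's profit: π = (P_{NetOne} − 15)(59 − 2P_{NetOne} + P_{LinkUp}).
∂π/∂P_{NetOne} = 89 − 4P_{NetOne} + P_{LinkUp} = 0 ⇒ P_{NetOne} = 22.25 + 0.25P_{LinkUp}.
Similarly P_{LinkUp} = 25.75 + 0.25P_{NetOne}.
Solving the two reaction functions simultaneously: (1 − (0.25)(0.25))P_{NetOne} = 22.25 + 0.25·25.75, so 0.9375P_{NetOne} = 28.6875 and P_{NetOne} = 30.6.
Then P_{LinkUp} = 25.75 + 0.25·30.6 = 33.4.

30.6, 33.4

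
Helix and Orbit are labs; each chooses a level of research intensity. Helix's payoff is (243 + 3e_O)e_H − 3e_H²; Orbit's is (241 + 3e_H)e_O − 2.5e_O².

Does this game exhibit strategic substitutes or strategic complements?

strategic complements

Expanding Helix's payoff: 243e_H + 3e_Oe_H − 3e_H².
∂π/∂e_H = 243 + 3e_O − 6e_H = 0, so e_H = 40.5 + 0.5e_O.
The best-response slope de_H/de_O = 0.5 > 0: the reaction function is upward-sloping, so the choices are strategic complements.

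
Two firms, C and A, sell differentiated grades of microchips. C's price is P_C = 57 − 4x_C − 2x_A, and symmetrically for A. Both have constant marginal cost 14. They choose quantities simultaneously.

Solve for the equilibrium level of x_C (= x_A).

Firm C's profit: π = x_C(57 − 4x_C − 2x_A) − 14x_C.
∂π/∂x_C = 43 − 8x_C − 2x_A = 0 ⇒ x_C = 5.375 − 0.25x_A.
Setting x_C = x_A in the reaction function: x_C = 5.375 − 0.25x_C, so x_C = 5.375 / 1.25 = 4.3.

4.3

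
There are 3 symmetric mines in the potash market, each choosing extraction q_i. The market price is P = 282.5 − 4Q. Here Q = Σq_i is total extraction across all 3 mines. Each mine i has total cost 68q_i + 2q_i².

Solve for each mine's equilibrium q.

A representative mine's profit is π_i = q_i(282.5 − 4Q) − 68q_i − 2q_i², with Q = q_i + Σ_{j≠i} q_j.
First-order condition: 214.5 − 12q_i − 4Σ_{j≠i} q_j = 0.
In a symmetric equilibrium every mine chooses the same q, so Σ_{j≠i} q_j = 2q. The condition becomes 214.5 − 20q = 0, giving q = 214.5/20 = 10.725.

10.725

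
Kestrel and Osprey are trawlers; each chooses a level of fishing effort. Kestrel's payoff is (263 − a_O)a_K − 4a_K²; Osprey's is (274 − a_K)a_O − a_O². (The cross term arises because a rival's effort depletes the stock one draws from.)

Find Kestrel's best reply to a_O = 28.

Expanding Kestrel's payoff: 263a_K − a_Oa_K − 4a_K².
∂π/∂a_K = 263 − a_O − 8a_K = 0, so a_K = 32.875 − 0.125a_O.
At a_O = 28: a_K = 32.875 − 0.125·28 = 29.375.

29.375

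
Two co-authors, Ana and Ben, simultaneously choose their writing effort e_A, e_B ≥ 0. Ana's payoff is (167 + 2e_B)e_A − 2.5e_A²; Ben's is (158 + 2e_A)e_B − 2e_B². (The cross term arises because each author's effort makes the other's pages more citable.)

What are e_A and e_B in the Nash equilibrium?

61.5, 70.25

Expanding Ana's payoff: 167e_A + 2e_Be_A − 2.5e_A².
∂π/∂e_A = 167 + 2e_B − 5e_A = 0, so e_A = 33.4 + 0.4e_B.
Likewise for Ben: e_B = 39.5 + 0.5e_A.
Substituting the second reaction function into the first: e_A = 33.4 + 0.4(39.5 + 0.5e_A), which gives 0.8e_A = 49.2 ⇒ e_A = 61.5.
Then e_B = 39.5 + 0.5·61.5 = 70.25.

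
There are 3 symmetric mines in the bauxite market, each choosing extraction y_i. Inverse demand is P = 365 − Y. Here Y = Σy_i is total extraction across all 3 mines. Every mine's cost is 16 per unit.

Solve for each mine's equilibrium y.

87.25

A representative mine's profit is π_i = y_i(365 − Y) − 16y_i, with Y = y_i + Σ_{j≠i} y_j.
First-order condition: 349 − 2y_i − Σ_{j≠i} y_j = 0.
Imposing symmetry (y_j = y for all j) turns Σ_{j≠i} y_j into 2y, so 349 = 4y and y = 87.25.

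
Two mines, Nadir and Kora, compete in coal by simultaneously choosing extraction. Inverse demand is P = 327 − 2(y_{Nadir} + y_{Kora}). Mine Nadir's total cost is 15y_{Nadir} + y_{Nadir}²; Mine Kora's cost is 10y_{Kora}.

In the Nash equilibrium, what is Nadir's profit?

Mine Nadir's profit: π = y_{Nadir}(327 − 2(y_{Nadir} + y_{Kora})) − 15y_{Nadir} − y_{Nadir}².
∂π/∂y_{Nadir} = 312 − 6y_{Nadir} − 2y_{Kora} = 0, so y_{Nadir} = 52 − (1/3)y_{Kora}.
For Kora: ∂π/∂y_{Kora} = 317 − 4y_{Kora} − 2y_{Nadir} = 0 ⇒ y_{Kora} = 79.25 − 0.5y_{Nadir}.
Plugging y_{Kora} into Nadir's best response: y_{Nadir} = 52 − (1/3)(79.25 − 0.5y_{Nadir}) ⇒ (5/6)y_{Nadir} = 307/12, so y_{Nadir} = 30.7.
Then y_{Kora} = 79.25 − 0.5·30.7 = 63.9.
Price P = 327 − 2·94.6 = 137.8.
Nadir's profit: (137.8 − 15)·30.7 − (30.7)² = 2827.47.

2827.47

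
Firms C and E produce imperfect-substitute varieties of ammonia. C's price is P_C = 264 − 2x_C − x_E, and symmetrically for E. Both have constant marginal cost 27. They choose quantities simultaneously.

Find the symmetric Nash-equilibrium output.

Firm C's profit: π = x_C(264 − 2x_C − x_E) − 27x_C.
∂π/∂x_C = 237 − 4x_C − x_E = 0 ⇒ x_C = 59.25 − 0.25x_E.
Setting x_C = x_E in the reaction function: x_C = 59.25 − 0.25x_C, so x_C = 59.25 / 1.25 = 47.4.

47.4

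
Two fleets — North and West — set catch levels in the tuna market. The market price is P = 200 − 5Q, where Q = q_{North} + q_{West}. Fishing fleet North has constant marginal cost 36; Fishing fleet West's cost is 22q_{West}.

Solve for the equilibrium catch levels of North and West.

10, 12.8

Fishing fleet North's profit: π = q_{North}(200 − 5(q_{North} + q_{West})) − 36q_{North}.
∂π/∂q_{North} = 164 − 10q_{North} − 5q_{West} = 0, so q_{North} = 16.4 − 0.5q_{West}.
By the same steps for West: q_{West} = 17.8 − 0.5q_{North}.
Solving the two reaction functions simultaneously: (1 − (−0.5)(−0.5))q_{North} = 16.4 − 0.5·17.8, so 0.75q_{North} = 7.5 and q_{North} = 10.
Then q_{West} = 17.8 − 0.5·10 = 12.8.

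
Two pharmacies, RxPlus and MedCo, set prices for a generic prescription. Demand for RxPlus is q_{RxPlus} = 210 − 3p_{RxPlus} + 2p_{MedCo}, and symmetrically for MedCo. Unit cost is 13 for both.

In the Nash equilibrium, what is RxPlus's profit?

7276.6875

RxPlus's profit: π = (p_{RxPlus} − 13)(210 − 3p_{RxPlus} + 2p_{MedCo}).
∂π/∂p_{RxPlus} = 249 − 6p_{RxPlus} + 2p_{MedCo} = 0 ⇒ p_{RxPlus} = 41.5 + (1/3)p_{MedCo}.
The game is symmetric, so in equilibrium p_{MedCo} = p_{RxPlus}: the reaction function gives (2/3)p_{RxPlus} = 41.5, hence p_{RxPlus} = 62.25.
q_{RxPlus} = 210 − 3·62.25 + 2·62.25 = 147.75.
Profit = (62.25 − 13)·147.75 = 7276.6875.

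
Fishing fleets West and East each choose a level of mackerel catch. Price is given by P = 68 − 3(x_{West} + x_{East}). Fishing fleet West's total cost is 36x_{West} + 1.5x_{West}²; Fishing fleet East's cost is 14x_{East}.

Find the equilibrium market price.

40

Fishing fleet West's profit: π = x_{West}(68 − 3(x_{West} + x_{East})) − 36x_{West} − 1.5x_{West}².
∂π/∂x_{West} = 32 − 9x_{West} − 3x_{East} = 0, so x_{West} = 32/9 − (1/3)x_{East}.
For East: ∂π/∂x_{East} = 54 − 6x_{East} − 3x_{West} = 0 ⇒ x_{East} = 9 − 0.5x_{West}.
Substituting the second reaction function into the first: x_{West} = 32/9 − (1/3)(9 − 0.5x_{West}), which gives (5/6)x_{West} = 5/9 ⇒ x_{West} = 2/3.
Then x_{East} = 9 − 0.5·(2/3) = 26/3.
Equilibrium price: P = 68 − 3·(28/3) = 40.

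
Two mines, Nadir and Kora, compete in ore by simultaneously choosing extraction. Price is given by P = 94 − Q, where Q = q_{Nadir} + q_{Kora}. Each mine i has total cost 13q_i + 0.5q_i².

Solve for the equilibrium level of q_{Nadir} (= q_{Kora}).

20.25

Mine Nadir's profit: π = q_{Nadir}(94 − (q_{Nadir} + q_{Kora})) − 13q_{Nadir} − 0.5q_{Nadir}².
∂π/∂q_{Nadir} = 81 − 3q_{Nadir} − q_{Kora} = 0, so q_{Nadir} = 27 − (1/3)q_{Kora}.
By symmetry q_{Kora} = q_{Nadir}; substituting into the reaction function, (4/3)q_{Nadir} = 27 and q_{Nadir} = 20.25.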